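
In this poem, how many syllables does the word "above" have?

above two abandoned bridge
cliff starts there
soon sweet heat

2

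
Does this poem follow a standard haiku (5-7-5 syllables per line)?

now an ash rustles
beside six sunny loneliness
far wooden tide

Line 1: "now an ash rustles": 1+1+1+2 = 5 ✓
Line 2: "beside six sunny loneliness": 2+1+2+3 = 8 (expected 7)
Line 3: "far wooden tide": 1+2+1 = 4 (expected 5)

No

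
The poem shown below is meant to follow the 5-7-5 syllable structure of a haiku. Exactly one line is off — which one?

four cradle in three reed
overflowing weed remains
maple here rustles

Line 1

Line 1: four(1) + cradle(2) + in(1) + three(1) + reed(1) = 6 (expected 5)
Line 2: overflowing(4) + weed(1) + remains(2) = 7 ✓
Line 3: maple(2) + here(1) + rustles(2) = 5 ✓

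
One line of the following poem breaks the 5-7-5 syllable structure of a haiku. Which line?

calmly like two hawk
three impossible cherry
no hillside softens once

Line 1: "calmly like two hawk": 2+1+1+1 = 5 ✓
Line 2: "three impossible cherry": 1+4+2 = 7 ✓
Line 3: "no hillside softens once": 1+2+2+1 = 6 (expected 5)

Line 3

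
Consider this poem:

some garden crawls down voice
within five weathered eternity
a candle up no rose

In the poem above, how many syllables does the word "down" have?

1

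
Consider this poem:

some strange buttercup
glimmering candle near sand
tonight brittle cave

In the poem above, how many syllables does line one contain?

5

Line one: "some strange buttercup": 1+1+3 = 5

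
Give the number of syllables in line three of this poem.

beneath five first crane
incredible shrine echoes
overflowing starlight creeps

Line three: overflowing(4) + starlight(2) + creeps(1) = 7

7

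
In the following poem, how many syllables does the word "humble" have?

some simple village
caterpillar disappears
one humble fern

2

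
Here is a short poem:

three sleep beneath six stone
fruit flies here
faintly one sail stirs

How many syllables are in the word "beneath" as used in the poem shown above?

"beneath" has 2 syllables.

2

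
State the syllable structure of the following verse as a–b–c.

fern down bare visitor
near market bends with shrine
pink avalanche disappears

Line 1: "fern down bare visitor": 1+1+1+3 = 6
Line 2: "near market bends with shrine": 1+2+1+1+1 = 6
Line 3: "pink avalanche disappears": 1+3+3 = 7

6–6–7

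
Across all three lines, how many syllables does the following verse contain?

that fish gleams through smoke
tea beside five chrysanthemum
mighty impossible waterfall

Line 1: that(1) + fish(1) + gleams(1) + through(1) + smoke(1) = 5
Line 2: tea(1) + beside(2) + five(1) + chrysanthemum(4) = 8
Line 3: mighty(2) + impossible(4) + waterfall(3) = 9
Total: 5 + 8 + 9 = 22

22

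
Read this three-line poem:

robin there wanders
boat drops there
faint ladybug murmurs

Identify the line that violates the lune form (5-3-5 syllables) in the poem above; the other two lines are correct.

Line 3

Line 1: "robin there wanders": 2+1+2 = 5 ✓
Line 2: "boat drops there": 1+1+1 = 3 ✓
Line 3: "faint ladybug murmurs": 1+3+2 = 6 (expected 5)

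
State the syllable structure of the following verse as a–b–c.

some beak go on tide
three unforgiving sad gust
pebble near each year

5–7–5

Line 1: some (1), beak (1), go (1), on (1), tide (1) → 5
Line 2: three (1), unforgiving (4), sad (1), gust (1) → 7
Line 3: pebble (2), near (1), each (1), year (1) → 5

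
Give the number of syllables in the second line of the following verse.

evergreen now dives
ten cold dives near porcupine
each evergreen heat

7

The second line: ten (1), cold (1), dives (1), near (1), porcupine (3) → 7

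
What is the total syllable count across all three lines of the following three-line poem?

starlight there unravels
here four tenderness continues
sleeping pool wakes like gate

20

Line 1: starlight (2), there (1), unravels (3) → 6
Line 2: here (1), four (1), tenderness (3), continues (3) → 8
Line 3: sleeping (2), pool (1), wakes (1), like (1), gate (1) → 6
Total: 6 + 8 + 6 = 20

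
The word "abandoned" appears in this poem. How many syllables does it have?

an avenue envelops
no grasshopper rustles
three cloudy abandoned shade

"abandoned" has 3 syllables.

3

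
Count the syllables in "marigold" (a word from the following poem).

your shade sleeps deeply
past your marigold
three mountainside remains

3

"marigold" has 3 syllables.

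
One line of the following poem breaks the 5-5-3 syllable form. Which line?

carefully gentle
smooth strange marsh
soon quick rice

The second line

Line 1: carefully(3) + gentle(2) = 5 ✓
Line 2: smooth(1) + strange(1) + marsh(1) = 3 (expected 5)
Line 3: soon(1) + quick(1) + rice(1) = 3 ✓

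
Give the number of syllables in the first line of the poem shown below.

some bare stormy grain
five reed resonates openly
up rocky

5

The first line: some(1) + bare(1) + stormy(2) + grain(1) = 5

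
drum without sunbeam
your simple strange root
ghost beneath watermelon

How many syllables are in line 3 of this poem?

7

Line 3: ghost (1), beneath (2), watermelon (4) → 7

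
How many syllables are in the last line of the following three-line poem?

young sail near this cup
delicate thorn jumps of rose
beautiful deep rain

The last line: beautiful(3) + deep(1) + rain(1) = 5

5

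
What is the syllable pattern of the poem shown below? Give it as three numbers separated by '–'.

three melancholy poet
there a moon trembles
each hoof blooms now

Line 1: "three melancholy poet": 1+4+2 = 7
Line 2: "there a moon trembles": 1+1+1+2 = 5
Line 3: "each hoof blooms now": 1+1+1+1 = 4

7–5–4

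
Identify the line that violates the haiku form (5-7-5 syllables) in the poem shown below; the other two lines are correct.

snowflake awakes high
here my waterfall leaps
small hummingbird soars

Line 1: snowflake (2), awakes (2), high (1) → 5 ✓
Line 2: here (1), my (1), waterfall (3), leaps (1) → 6 (expected 7)
Line 3: small (1), hummingbird (3), soars (1) → 5 ✓

Line 2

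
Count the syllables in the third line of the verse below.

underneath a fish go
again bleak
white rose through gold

4

The third line: white (1), rose (1), through (1), gold (1) → 4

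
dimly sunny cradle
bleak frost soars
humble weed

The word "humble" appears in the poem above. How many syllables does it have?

2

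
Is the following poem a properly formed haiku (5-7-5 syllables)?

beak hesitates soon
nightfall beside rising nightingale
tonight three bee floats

Line 1: beak(1) + hesitates(3) + soon(1) = 5 ✓
Line 2: nightfall(2) + beside(2) + rising(2) + nightingale(3) = 9 (expected 7)
Line 3: tonight(2) + three(1) + bee(1) + floats(1) = 5 ✓

No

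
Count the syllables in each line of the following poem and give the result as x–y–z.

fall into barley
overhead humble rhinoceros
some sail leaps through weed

Line 1: fall(1) + into(2) + barley(2) = 5
Line 2: overhead(3) + humble(2) + rhinoceros(4) = 9
Line 3: some(1) + sail(1) + leaps(1) + through(1) + weed(1) = 5

5–9–5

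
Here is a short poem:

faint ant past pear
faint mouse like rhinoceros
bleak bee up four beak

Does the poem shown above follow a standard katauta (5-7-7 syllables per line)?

Line 1: faint (1), ant (1), past (1), pear (1) → 4 (expected 5)
Line 2: faint (1), mouse (1), like (1), rhinoceros (4) → 7 ✓
Line 3: bleak (1), bee (1), up (1), four (1), beak (1) → 5 (expected 7)

No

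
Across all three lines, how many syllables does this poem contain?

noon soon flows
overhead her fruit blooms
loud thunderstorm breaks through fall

16

Line 1: "noon soon flows": 1+1+1 = 3
Line 2: "overhead her fruit blooms": 3+1+1+1 = 6
Line 3: "loud thunderstorm breaks through fall": 1+3+1+1+1 = 7
Total: 3 + 6 + 7 = 16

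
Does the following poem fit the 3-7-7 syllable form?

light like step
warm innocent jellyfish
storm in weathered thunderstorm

Line 1: light(1) + like(1) + step(1) = 3 ✓
Line 2: warm(1) + innocent(3) + jellyfish(3) = 7 ✓
Line 3: storm(1) + in(1) + weathered(2) + thunderstorm(3) = 7 ✓

Yes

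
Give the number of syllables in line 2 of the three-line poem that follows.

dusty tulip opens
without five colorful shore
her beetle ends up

Line 2: "without five colorful shore": 2+1+3+1 = 7

7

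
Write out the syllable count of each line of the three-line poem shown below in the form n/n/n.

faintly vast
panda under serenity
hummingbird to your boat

Line 1: faintly(2) + vast(1) = 3
Line 2: panda(2) + under(2) + serenity(4) = 8
Line 3: hummingbird(3) + to(1) + your(1) + boat(1) = 6

3/8/6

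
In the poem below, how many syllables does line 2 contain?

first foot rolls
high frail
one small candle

2

Line 2: "high frail": 1+1 = 2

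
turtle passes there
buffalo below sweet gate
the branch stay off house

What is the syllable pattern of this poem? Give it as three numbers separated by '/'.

5/7/5

Line 1: turtle (2), passes (2), there (1) → 5
Line 2: buffalo (3), below (2), sweet (1), gate (1) → 7
Line 3: the (1), branch (1), stay (1), off (1), house (1) → 5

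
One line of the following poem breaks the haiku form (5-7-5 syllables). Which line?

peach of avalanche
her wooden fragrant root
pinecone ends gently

The second line

Line 1: "peach of avalanche": 1+1+3 = 5 ✓
Line 2: "her wooden fragrant root": 1+2+2+1 = 6 (expected 7)
Line 3: "pinecone ends gently": 2+1+2 = 5 ✓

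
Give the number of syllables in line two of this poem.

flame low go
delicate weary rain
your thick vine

6

Line two: delicate(3) + weary(2) + rain(1) = 6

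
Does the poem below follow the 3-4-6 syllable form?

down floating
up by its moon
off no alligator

Line 1: "down floating": 1+2 = 3 ✓
Line 2: "up by its moon": 1+1+1+1 = 4 ✓
Line 3: "off no alligator": 1+1+4 = 6 ✓

Yes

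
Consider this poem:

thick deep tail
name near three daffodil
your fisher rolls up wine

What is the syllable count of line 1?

Line 1: thick (1), deep (1), tail (1) → 3

3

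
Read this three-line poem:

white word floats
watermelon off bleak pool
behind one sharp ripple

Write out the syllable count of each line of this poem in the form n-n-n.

3-7-6

Line 1: white (1), word (1), floats (1) → 3
Line 2: watermelon (4), off (1), bleak (1), pool (1) → 7
Line 3: behind (2), one (1), sharp (1), ripple (2) → 6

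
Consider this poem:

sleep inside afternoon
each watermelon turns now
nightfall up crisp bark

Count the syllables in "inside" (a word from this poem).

2

"inside" has 2 syllables.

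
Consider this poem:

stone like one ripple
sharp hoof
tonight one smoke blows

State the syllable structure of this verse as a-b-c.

5-2-5

Line 1: stone(1) + like(1) + one(1) + ripple(2) = 5
Line 2: sharp(1) + hoof(1) = 2
Line 3: tonight(2) + one(1) + smoke(1) + blows(1) = 5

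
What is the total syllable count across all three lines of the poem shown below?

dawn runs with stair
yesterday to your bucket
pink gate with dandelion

Line 1: "dawn runs with stair": 1+1+1+1 = 4
Line 2: "yesterday to your bucket": 3+1+1+2 = 7
Line 3: "pink gate with dandelion": 1+1+1+4 = 7
Total: 4 + 7 + 7 = 18

18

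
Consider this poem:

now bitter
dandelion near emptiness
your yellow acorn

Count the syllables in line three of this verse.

5

Line three: your(1) + yellow(2) + acorn(2) = 5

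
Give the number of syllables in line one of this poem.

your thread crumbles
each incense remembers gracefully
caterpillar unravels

Line one: your(1) + thread(1) + crumbles(2) = 4

4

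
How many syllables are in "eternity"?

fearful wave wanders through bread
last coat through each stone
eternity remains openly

4

"eternity" has 4 syllables.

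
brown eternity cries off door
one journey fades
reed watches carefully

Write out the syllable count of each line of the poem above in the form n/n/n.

8/4/6

Line 1: brown (1), eternity (4), cries (1), off (1), door (1) → 8
Line 2: one (1), journey (2), fades (1) → 4
Line 3: reed (1), watches (2), carefully (3) → 6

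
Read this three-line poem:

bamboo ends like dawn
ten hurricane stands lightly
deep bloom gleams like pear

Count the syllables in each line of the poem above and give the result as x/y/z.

Line 1: "bamboo ends like dawn": 2+1+1+1 = 5
Line 2: "ten hurricane stands lightly": 1+3+1+2 = 7
Line 3: "deep bloom gleams like pear": 1+1+1+1+1 = 5

5/7/5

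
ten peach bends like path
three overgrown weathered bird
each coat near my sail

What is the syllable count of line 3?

5

Line 3: each (1), coat (1), near (1), my (1), sail (1) → 5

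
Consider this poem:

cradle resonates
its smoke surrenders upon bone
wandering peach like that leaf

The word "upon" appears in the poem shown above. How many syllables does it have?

2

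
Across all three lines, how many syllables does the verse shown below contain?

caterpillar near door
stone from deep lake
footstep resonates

15

Line 1: caterpillar (4), near (1), door (1) → 6
Line 2: stone (1), from (1), deep (1), lake (1) → 4
Line 3: footstep (2), resonates (3) → 5
Total: 6 + 4 + 5 = 15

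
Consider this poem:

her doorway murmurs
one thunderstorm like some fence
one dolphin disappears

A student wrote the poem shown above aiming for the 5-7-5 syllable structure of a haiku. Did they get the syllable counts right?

No

Line 1: "her doorway murmurs": 1+2+2 = 5 ✓
Line 2: "one thunderstorm like some fence": 1+3+1+1+1 = 7 ✓
Line 3: "one dolphin disappears": 1+2+3 = 6 (expected 5)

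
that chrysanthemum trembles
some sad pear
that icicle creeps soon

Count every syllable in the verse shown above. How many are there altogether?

Line 1: "that chrysanthemum trembles": 1+4+2 = 7
Line 2: "some sad pear": 1+1+1 = 3
Line 3: "that icicle creeps soon": 1+3+1+1 = 6
Total: 7 + 3 + 6 = 16

16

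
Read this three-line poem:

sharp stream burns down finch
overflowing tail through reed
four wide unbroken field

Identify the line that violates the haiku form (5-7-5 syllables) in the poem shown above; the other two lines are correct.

Line 1: sharp (1), stream (1), burns (1), down (1), finch (1) → 5 ✓
Line 2: overflowing (4), tail (1), through (1), reed (1) → 7 ✓
Line 3: four (1), wide (1), unbroken (3), field (1) → 6 (expected 5)

The third line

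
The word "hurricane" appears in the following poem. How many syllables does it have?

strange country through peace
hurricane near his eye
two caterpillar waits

3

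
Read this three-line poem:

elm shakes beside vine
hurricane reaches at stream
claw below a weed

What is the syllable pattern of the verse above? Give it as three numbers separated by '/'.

Line 1: elm(1) + shakes(1) + beside(2) + vine(1) = 5
Line 2: hurricane(3) + reaches(2) + at(1) + stream(1) = 7
Line 3: claw(1) + below(2) + a(1) + weed(1) = 5

5/7/5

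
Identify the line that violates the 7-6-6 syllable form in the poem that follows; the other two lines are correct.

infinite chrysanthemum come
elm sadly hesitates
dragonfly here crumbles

Line 1

Line 1: "infinite chrysanthemum come": 3+4+1 = 8 (expected 7)
Line 2: "elm sadly hesitates": 1+2+3 = 6 ✓
Line 3: "dragonfly here crumbles": 3+1+2 = 6 ✓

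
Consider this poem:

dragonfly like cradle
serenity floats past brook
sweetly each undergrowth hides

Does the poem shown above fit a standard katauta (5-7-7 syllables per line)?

Line 1: "dragonfly like cradle": 3+1+2 = 6 (expected 5)
Line 2: "serenity floats past brook": 4+1+1+1 = 7 ✓
Line 3: "sweetly each undergrowth hides": 2+1+3+1 = 7 ✓

No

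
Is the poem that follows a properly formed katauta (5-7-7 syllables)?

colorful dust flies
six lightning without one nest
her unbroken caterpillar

No

Line 1: colorful(3) + dust(1) + flies(1) = 5 ✓
Line 2: six(1) + lightning(2) + without(2) + one(1) + nest(1) = 7 ✓
Line 3: her(1) + unbroken(3) + caterpillar(4) = 8 (expected 7)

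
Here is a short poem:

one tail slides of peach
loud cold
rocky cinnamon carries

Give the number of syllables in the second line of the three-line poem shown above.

The second line: loud (1), cold (1) → 2

2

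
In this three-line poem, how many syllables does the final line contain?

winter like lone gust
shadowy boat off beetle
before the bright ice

The final line: before (2), the (1), bright (1), ice (1) → 5

5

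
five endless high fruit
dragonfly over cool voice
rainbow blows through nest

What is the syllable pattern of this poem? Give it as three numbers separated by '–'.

5–7–5

Line 1: five (1), endless (2), high (1), fruit (1) → 5
Line 2: dragonfly (3), over (2), cool (1), voice (1) → 7
Line 3: rainbow (2), blows (1), through (1), nest (1) → 5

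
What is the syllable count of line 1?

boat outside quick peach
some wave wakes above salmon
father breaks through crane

Line 1: boat (1), outside (2), quick (1), peach (1) → 5

5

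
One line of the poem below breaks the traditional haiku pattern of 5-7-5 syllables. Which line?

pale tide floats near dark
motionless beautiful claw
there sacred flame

Line 1: pale (1), tide (1), floats (1), near (1), dark (1) → 5 ✓
Line 2: motionless (3), beautiful (3), claw (1) → 7 ✓
Line 3: there (1), sacred (2), flame (1) → 4 (expected 5)

The third line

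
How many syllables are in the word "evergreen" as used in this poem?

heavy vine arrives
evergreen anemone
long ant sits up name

3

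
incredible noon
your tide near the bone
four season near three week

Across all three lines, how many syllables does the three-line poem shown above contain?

16

Line 1: incredible (4), noon (1) → 5
Line 2: your (1), tide (1), near (1), the (1), bone (1) → 5
Line 3: four (1), season (2), near (1), three (1), week (1) → 6
Total: 5 + 5 + 6 = 16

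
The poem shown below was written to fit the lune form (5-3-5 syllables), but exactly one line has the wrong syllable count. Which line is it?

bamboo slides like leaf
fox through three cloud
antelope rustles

Line 1: bamboo(2) + slides(1) + like(1) + leaf(1) = 5 ✓
Line 2: fox(1) + through(1) + three(1) + cloud(1) = 4 (expected 3)
Line 3: antelope(3) + rustles(2) = 5 ✓

Line 2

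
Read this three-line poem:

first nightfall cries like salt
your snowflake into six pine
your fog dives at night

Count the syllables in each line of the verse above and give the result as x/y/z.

Line 1: first (1), nightfall (2), cries (1), like (1), salt (1) → 6
Line 2: your (1), snowflake (2), into (2), six (1), pine (1) → 7
Line 3: your (1), fog (1), dives (1), at (1), night (1) → 5

6/7/5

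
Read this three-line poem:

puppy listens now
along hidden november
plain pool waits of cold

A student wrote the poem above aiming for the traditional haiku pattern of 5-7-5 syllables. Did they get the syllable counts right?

Yes

Line 1: puppy (2), listens (2), now (1) → 5 ✓
Line 2: along (2), hidden (2), november (3) → 7 ✓
Line 3: plain (1), pool (1), waits (1), of (1), cold (1) → 5 ✓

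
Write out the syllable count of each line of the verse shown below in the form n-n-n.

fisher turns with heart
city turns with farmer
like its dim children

Line 1: fisher (2), turns (1), with (1), heart (1) → 5
Line 2: city (2), turns (1), with (1), farmer (2) → 6
Line 3: like (1), its (1), dim (1), children (2) → 5

5-6-5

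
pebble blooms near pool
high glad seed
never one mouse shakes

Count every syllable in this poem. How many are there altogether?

13

Line 1: "pebble blooms near pool": 2+1+1+1 = 5
Line 2: "high glad seed": 1+1+1 = 3
Line 3: "never one mouse shakes": 2+1+1+1 = 5
Total: 5 + 3 + 5 = 13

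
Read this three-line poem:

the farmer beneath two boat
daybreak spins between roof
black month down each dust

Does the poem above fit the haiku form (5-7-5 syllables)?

Line 1: the(1) + farmer(2) + beneath(2) + two(1) + boat(1) = 7 (expected 5)
Line 2: daybreak(2) + spins(1) + between(2) + roof(1) = 6 (expected 7)
Line 3: black(1) + month(1) + down(1) + each(1) + dust(1) = 5 ✓

No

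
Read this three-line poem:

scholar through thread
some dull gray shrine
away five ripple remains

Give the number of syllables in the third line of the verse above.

7

The third line: "away five ripple remains": 2+1+2+2 = 7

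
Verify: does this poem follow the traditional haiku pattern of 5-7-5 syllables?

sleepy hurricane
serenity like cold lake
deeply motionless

Line 1: sleepy(2) + hurricane(3) = 5 ✓
Line 2: serenity(4) + like(1) + cold(1) + lake(1) = 7 ✓
Line 3: deeply(2) + motionless(3) = 5 ✓

Yes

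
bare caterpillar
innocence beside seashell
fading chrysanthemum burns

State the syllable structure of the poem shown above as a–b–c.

5–7–7

Line 1: bare(1) + caterpillar(4) = 5
Line 2: innocence(3) + beside(2) + seashell(2) = 7
Line 3: fading(2) + chrysanthemum(4) + burns(1) = 7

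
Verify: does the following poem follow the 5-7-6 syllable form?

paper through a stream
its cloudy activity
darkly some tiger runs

Line 1: "paper through a stream": 2+1+1+1 = 5 ✓
Line 2: "its cloudy activity": 1+2+4 = 7 ✓
Line 3: "darkly some tiger runs": 2+1+2+1 = 6 ✓

Yes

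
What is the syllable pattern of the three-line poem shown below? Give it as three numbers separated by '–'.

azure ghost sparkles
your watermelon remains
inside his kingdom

Line 1: azure(2) + ghost(1) + sparkles(2) = 5
Line 2: your(1) + watermelon(4) + remains(2) = 7
Line 3: inside(2) + his(1) + kingdom(2) = 5

5–7–5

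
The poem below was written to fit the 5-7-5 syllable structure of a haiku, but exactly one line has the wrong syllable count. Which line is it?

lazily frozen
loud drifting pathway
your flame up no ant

Line 1: lazily(3) + frozen(2) = 5 ✓
Line 2: loud(1) + drifting(2) + pathway(2) = 5 (expected 7)
Line 3: your(1) + flame(1) + up(1) + no(1) + ant(1) = 5 ✓

The second line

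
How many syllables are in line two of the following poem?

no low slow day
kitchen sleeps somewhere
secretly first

Line two: "kitchen sleeps somewhere": 2+1+2 = 5

5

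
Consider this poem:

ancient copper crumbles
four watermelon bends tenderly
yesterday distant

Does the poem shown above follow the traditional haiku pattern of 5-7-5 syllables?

No

Line 1: ancient(2) + copper(2) + crumbles(2) = 6 (expected 5)
Line 2: four(1) + watermelon(4) + bends(1) + tenderly(3) = 9 (expected 7)
Line 3: yesterday(3) + distant(2) = 5 ✓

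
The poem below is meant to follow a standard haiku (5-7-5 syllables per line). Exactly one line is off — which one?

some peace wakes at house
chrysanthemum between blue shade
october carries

Line 1: "some peace wakes at house": 1+1+1+1+1 = 5 ✓
Line 2: "chrysanthemum between blue shade": 4+2+1+1 = 8 (expected 7)
Line 3: "october carries": 3+2 = 5 ✓

Line 2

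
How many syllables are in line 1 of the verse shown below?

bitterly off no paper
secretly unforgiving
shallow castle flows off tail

7

Line 1: bitterly(3) + off(1) + no(1) + paper(2) = 7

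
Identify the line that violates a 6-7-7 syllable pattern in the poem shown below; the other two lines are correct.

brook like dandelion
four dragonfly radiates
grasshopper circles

Line 3

Line 1: brook (1), like (1), dandelion (4) → 6 ✓
Line 2: four (1), dragonfly (3), radiates (3) → 7 ✓
Line 3: grasshopper (3), circles (2) → 5 (expected 7)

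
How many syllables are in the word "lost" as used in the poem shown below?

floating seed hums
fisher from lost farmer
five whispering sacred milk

"lost" has 1 syllable.

1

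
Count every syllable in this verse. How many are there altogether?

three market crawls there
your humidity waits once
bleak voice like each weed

Line 1: "three market crawls there": 1+2+1+1 = 5
Line 2: "your humidity waits once": 1+4+1+1 = 7
Line 3: "bleak voice like each weed": 1+1+1+1+1 = 5
Total: 5 + 7 + 5 = 17

17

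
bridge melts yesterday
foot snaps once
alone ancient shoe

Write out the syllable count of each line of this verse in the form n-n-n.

Line 1: bridge(1) + melts(1) + yesterday(3) = 5
Line 2: foot(1) + snaps(1) + once(1) = 3
Line 3: alone(2) + ancient(2) + shoe(1) = 5

5-3-5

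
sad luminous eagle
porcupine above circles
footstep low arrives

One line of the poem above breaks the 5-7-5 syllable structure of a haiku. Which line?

Line 1

Line 1: sad (1), luminous (3), eagle (2) → 6 (expected 5)
Line 2: porcupine (3), above (2), circles (2) → 7 ✓
Line 3: footstep (2), low (1), arrives (2) → 5 ✓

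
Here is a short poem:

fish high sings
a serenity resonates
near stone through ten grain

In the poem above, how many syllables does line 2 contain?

Line 2: a (1), serenity (4), resonates (3) → 8

8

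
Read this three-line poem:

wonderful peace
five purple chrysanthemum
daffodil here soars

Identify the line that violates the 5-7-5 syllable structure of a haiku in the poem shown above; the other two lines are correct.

Line 1: "wonderful peace": 3+1 = 4 (expected 5)
Line 2: "five purple chrysanthemum": 1+2+4 = 7 ✓
Line 3: "daffodil here soars": 3+1+1 = 5 ✓

The first line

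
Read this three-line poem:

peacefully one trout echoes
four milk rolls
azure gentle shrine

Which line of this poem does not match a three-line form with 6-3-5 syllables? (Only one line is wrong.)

Line 1

Line 1: "peacefully one trout echoes": 3+1+1+2 = 7 (expected 6)
Line 2: "four milk rolls": 1+1+1 = 3 ✓
Line 3: "azure gentle shrine": 2+2+1 = 5 ✓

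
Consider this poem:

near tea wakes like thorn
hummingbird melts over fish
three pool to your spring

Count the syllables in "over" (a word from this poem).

2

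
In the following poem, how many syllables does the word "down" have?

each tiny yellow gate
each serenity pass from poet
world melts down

1

"down" has 1 syllable.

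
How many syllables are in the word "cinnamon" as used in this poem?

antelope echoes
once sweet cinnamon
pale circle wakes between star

3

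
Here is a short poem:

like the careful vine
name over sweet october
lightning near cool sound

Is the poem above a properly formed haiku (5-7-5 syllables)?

Line 1: "like the careful vine": 1+1+2+1 = 5 ✓
Line 2: "name over sweet october": 1+2+1+3 = 7 ✓
Line 3: "lightning near cool sound": 2+1+1+1 = 5 ✓

Yes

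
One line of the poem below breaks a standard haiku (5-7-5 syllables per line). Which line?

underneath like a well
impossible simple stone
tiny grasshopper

Line 1: underneath(3) + like(1) + a(1) + well(1) = 6 (expected 5)
Line 2: impossible(4) + simple(2) + stone(1) = 7 ✓
Line 3: tiny(2) + grasshopper(3) = 5 ✓

The first line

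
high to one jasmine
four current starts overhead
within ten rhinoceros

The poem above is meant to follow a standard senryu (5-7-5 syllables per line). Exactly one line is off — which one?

Line 3

Line 1: "high to one jasmine": 1+1+1+2 = 5 ✓
Line 2: "four current starts overhead": 1+2+1+3 = 7 ✓
Line 3: "within ten rhinoceros": 2+1+4 = 7 (expected 5)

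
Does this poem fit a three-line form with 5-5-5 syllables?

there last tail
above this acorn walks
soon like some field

Line 1: there (1), last (1), tail (1) → 3 (expected 5)
Line 2: above (2), this (1), acorn (2), walks (1) → 6 (expected 5)
Line 3: soon (1), like (1), some (1), field (1) → 4 (expected 5)

No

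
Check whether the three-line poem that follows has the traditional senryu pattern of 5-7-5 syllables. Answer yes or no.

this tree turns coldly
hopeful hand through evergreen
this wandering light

Yes

Line 1: this(1) + tree(1) + turns(1) + coldly(2) = 5 ✓
Line 2: hopeful(2) + hand(1) + through(1) + evergreen(3) = 7 ✓
Line 3: this(1) + wandering(3) + light(1) = 5 ✓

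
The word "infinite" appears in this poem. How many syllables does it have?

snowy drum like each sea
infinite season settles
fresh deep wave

3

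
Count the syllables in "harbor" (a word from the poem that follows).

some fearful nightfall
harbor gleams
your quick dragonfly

2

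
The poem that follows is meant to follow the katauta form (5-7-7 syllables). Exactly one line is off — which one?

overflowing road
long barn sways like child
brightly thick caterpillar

The second line

Line 1: overflowing (4), road (1) → 5 ✓
Line 2: long (1), barn (1), sways (1), like (1), child (1) → 5 (expected 7)
Line 3: brightly (2), thick (1), caterpillar (4) → 7 ✓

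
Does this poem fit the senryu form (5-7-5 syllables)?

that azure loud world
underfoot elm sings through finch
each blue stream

Line 1: that (1), azure (2), loud (1), world (1) → 5 ✓
Line 2: underfoot (3), elm (1), sings (1), through (1), finch (1) → 7 ✓
Line 3: each (1), blue (1), stream (1) → 3 (expected 5)

No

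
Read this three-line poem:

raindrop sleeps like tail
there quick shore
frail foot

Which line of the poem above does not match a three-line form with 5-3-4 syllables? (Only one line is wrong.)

Line 3

Line 1: raindrop(2) + sleeps(1) + like(1) + tail(1) = 5 ✓
Line 2: there(1) + quick(1) + shore(1) = 3 ✓
Line 3: frail(1) + foot(1) = 2 (expected 4)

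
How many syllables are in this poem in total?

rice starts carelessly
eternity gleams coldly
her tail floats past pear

Line 1: rice (1), starts (1), carelessly (3) → 5
Line 2: eternity (4), gleams (1), coldly (2) → 7
Line 3: her (1), tail (1), floats (1), past (1), pear (1) → 5
Total: 5 + 7 + 5 = 17

17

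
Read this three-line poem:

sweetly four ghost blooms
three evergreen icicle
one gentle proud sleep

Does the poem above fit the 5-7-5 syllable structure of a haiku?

Yes

Line 1: sweetly(2) + four(1) + ghost(1) + blooms(1) = 5 ✓
Line 2: three(1) + evergreen(3) + icicle(3) = 7 ✓
Line 3: one(1) + gentle(2) + proud(1) + sleep(1) = 5 ✓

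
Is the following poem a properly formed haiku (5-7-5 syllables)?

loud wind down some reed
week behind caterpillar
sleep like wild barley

Line 1: loud(1) + wind(1) + down(1) + some(1) + reed(1) = 5 ✓
Line 2: week(1) + behind(2) + caterpillar(4) = 7 ✓
Line 3: sleep(1) + like(1) + wild(1) + barley(2) = 5 ✓

Yes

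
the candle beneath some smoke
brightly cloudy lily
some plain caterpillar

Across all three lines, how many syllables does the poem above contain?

19

Line 1: the (1), candle (2), beneath (2), some (1), smoke (1) → 7
Line 2: brightly (2), cloudy (2), lily (2) → 6
Line 3: some (1), plain (1), caterpillar (4) → 6
Total: 7 + 6 + 6 = 19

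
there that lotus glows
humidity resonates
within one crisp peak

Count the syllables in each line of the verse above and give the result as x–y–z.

5–7–5

Line 1: there(1) + that(1) + lotus(2) + glows(1) = 5
Line 2: humidity(4) + resonates(3) = 7
Line 3: within(2) + one(1) + crisp(1) + peak(1) = 5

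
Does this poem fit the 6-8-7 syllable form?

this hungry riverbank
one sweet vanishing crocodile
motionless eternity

Line 1: this(1) + hungry(2) + riverbank(3) = 6 ✓
Line 2: one(1) + sweet(1) + vanishing(3) + crocodile(3) = 8 ✓
Line 3: motionless(3) + eternity(4) = 7 ✓

Yes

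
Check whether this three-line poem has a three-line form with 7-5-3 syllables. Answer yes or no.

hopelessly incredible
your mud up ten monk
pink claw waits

Line 1: hopelessly (3), incredible (4) → 7 ✓
Line 2: your (1), mud (1), up (1), ten (1), monk (1) → 5 ✓
Line 3: pink (1), claw (1), waits (1) → 3 ✓

Yes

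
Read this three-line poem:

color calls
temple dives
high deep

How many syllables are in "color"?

"color" has 2 syllables.

2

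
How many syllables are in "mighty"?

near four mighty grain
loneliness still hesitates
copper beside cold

2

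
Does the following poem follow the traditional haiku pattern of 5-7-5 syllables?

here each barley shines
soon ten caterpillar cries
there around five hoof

Yes

Line 1: here(1) + each(1) + barley(2) + shines(1) = 5 ✓
Line 2: soon(1) + ten(1) + caterpillar(4) + cries(1) = 7 ✓
Line 3: there(1) + around(2) + five(1) + hoof(1) = 5 ✓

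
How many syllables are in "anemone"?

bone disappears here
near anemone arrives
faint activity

4

"anemone" has 4 syllables.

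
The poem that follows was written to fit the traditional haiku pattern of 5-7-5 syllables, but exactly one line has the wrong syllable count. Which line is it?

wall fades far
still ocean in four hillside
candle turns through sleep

Line 1: wall (1), fades (1), far (1) → 3 (expected 5)
Line 2: still (1), ocean (2), in (1), four (1), hillside (2) → 7 ✓
Line 3: candle (2), turns (1), through (1), sleep (1) → 5 ✓

Line 1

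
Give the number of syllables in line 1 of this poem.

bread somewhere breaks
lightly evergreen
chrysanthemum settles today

4

Line 1: bread (1), somewhere (2), breaks (1) → 4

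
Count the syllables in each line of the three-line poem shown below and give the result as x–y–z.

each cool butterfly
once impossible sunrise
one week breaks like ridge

5–7–5

Line 1: "each cool butterfly": 1+1+3 = 5
Line 2: "once impossible sunrise": 1+4+2 = 7
Line 3: "one week breaks like ridge": 1+1+1+1+1 = 5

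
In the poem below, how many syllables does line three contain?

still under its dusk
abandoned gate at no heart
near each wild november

Line three: near(1) + each(1) + wild(1) + november(3) = 6

6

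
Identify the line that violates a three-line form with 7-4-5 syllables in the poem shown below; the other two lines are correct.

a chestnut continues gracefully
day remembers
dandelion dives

Line 1

Line 1: a (1), chestnut (2), continues (3), gracefully (3) → 9 (expected 7)
Line 2: day (1), remembers (3) → 4 ✓
Line 3: dandelion (4), dives (1) → 5 ✓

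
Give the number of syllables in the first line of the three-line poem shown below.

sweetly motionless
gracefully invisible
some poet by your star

The first line: sweetly(2) + motionless(3) = 5

5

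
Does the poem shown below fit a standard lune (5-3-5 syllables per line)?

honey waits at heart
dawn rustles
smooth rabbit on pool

Yes

Line 1: honey (2), waits (1), at (1), heart (1) → 5 ✓
Line 2: dawn (1), rustles (2) → 3 ✓
Line 3: smooth (1), rabbit (2), on (1), pool (1) → 5 ✓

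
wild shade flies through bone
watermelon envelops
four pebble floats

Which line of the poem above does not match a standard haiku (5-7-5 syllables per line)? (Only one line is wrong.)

The third line

Line 1: "wild shade flies through bone": 1+1+1+1+1 = 5 ✓
Line 2: "watermelon envelops": 4+3 = 7 ✓
Line 3: "four pebble floats": 1+2+1 = 4 (expected 5)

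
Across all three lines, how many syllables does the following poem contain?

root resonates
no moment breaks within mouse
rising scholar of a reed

18

Line 1: root(1) + resonates(3) = 4
Line 2: no(1) + moment(2) + breaks(1) + within(2) + mouse(1) = 7
Line 3: rising(2) + scholar(2) + of(1) + a(1) + reed(1) = 7
Total: 4 + 7 + 7 = 18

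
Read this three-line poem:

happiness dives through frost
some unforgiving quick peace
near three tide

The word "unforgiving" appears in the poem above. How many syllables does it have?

4

"unforgiving" has 4 syllables.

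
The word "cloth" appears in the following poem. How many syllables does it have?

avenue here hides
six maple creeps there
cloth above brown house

1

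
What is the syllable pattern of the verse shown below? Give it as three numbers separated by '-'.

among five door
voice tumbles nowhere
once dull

Line 1: among(2) + five(1) + door(1) = 4
Line 2: voice(1) + tumbles(2) + nowhere(2) = 5
Line 3: once(1) + dull(1) = 2

4-5-2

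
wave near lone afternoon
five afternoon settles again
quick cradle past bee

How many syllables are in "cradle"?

"cradle" has 2 syllables.

2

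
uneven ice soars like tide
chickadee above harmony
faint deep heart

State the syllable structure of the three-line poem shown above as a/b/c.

7/8/3

Line 1: "uneven ice soars like tide": 3+1+1+1+1 = 7
Line 2: "chickadee above harmony": 3+2+3 = 8
Line 3: "faint deep heart": 1+1+1 = 3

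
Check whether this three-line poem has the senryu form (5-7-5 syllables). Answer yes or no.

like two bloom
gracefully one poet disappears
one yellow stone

Line 1: like (1), two (1), bloom (1) → 3 (expected 5)
Line 2: gracefully (3), one (1), poet (2), disappears (3) → 9 (expected 7)
Line 3: one (1), yellow (2), stone (1) → 4 (expected 5)

No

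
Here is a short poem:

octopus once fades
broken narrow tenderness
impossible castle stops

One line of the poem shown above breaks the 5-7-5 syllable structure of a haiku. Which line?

Line 1: octopus(3) + once(1) + fades(1) = 5 ✓
Line 2: broken(2) + narrow(2) + tenderness(3) = 7 ✓
Line 3: impossible(4) + castle(2) + stops(1) = 7 (expected 5)

Line 3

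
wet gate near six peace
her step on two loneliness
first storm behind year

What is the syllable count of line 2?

7

Line 2: her (1), step (1), on (1), two (1), loneliness (3) → 7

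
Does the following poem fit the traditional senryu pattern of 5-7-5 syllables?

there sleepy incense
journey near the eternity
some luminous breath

No

Line 1: there(1) + sleepy(2) + incense(2) = 5 ✓
Line 2: journey(2) + near(1) + the(1) + eternity(4) = 8 (expected 7)
Line 3: some(1) + luminous(3) + breath(1) = 5 ✓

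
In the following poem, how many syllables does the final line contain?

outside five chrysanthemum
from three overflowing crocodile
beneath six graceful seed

The final line: "beneath six graceful seed": 2+1+2+1 = 6

6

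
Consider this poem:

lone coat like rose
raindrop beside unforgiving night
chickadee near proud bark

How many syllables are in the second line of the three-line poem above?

The second line: "raindrop beside unforgiving night": 2+2+4+1 = 9

9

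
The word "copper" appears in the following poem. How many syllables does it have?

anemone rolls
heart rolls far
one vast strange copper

2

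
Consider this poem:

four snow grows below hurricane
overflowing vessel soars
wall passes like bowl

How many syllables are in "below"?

2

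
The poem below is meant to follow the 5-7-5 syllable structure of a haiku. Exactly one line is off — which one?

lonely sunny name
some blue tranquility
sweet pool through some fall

Line 1: lonely(2) + sunny(2) + name(1) = 5 ✓
Line 2: some(1) + blue(1) + tranquility(4) = 6 (expected 7)
Line 3: sweet(1) + pool(1) + through(1) + some(1) + fall(1) = 5 ✓

The second line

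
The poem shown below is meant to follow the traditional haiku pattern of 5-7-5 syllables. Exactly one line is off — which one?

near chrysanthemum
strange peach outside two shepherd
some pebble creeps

Line 1: "near chrysanthemum": 1+4 = 5 ✓
Line 2: "strange peach outside two shepherd": 1+1+2+1+2 = 7 ✓
Line 3: "some pebble creeps": 1+2+1 = 4 (expected 5)

Line 3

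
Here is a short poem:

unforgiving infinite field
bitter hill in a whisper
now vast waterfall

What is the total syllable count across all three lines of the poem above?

20

Line 1: unforgiving (4), infinite (3), field (1) → 8
Line 2: bitter (2), hill (1), in (1), a (1), whisper (2) → 7
Line 3: now (1), vast (1), waterfall (3) → 5
Total: 8 + 7 + 5 = 20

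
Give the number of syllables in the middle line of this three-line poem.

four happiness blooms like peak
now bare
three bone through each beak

2

The middle line: "now bare": 1+1 = 2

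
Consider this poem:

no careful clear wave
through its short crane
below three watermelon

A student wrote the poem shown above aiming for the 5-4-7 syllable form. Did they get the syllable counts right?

Yes

Line 1: no(1) + careful(2) + clear(1) + wave(1) = 5 ✓
Line 2: through(1) + its(1) + short(1) + crane(1) = 4 ✓
Line 3: below(2) + three(1) + watermelon(4) = 7 ✓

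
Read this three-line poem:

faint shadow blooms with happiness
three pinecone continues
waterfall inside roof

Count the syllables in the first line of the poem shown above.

The first line: faint (1), shadow (2), blooms (1), with (1), happiness (3) → 8

8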